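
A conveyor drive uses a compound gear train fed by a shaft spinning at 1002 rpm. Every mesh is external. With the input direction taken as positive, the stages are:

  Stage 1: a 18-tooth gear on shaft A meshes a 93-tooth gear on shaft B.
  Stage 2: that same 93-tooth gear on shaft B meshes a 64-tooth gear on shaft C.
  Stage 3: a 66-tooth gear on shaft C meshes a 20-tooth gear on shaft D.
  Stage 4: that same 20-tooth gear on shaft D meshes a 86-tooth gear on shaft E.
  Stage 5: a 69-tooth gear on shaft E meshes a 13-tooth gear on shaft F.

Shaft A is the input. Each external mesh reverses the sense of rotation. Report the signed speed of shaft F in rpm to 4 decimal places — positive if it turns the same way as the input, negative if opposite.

Stage 1 [18T→93T]: ω = 1002.0000×18/93 = 193.9355 rpm, dir flips to −; running = −193.9355
Stage 2 [93T→64T]: ω = 193.9355×93/64 = 281.8125 rpm, dir flips to +; running = +281.8125
Stage 3 [66T→20T]: ω = 281.8125×66/20 = 929.9813 rpm, dir flips to −; running = −929.9813
Stage 4 [20T→86T]: ω = 929.9813×20/86 = 216.2747 rpm, dir flips to +; running = +216.2747
Stage 5 [69T→13T]: ω = 216.2747×69/13 = 1147.9196 rpm, dir flips to −; running = −1147.9196

-1147.9196 rpm (opposite to input, |ω| = 1147.9196 rpm)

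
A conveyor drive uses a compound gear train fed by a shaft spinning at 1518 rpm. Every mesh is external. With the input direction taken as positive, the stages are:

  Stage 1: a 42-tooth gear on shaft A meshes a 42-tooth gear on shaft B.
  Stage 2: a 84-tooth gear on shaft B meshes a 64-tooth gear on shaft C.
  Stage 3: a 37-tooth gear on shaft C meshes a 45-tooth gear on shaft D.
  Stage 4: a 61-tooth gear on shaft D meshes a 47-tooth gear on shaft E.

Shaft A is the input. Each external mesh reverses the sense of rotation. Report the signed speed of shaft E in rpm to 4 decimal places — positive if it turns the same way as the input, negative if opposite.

Stage 1 [42T→42T]: ω = 1518.0000×42/42 = 1518.0000 rpm, dir flips to −; running = −1518.0000
Stage 2 [84T→64T]: ω = 1518.0000×84/64 = 1992.3750 rpm, dir flips to +; running = +1992.3750
Stage 3 [37T→45T]: ω = 1992.3750×37/45 = 1638.1750 rpm, dir flips to −; running = −1638.1750
Stage 4 [61T→47T]: ω = 1638.1750×61/47 = 2126.1420 rpm, dir flips to +; running = +2126.1420

+2126.1420 rpm (same as input, |ω| = 2126.1420 rpm)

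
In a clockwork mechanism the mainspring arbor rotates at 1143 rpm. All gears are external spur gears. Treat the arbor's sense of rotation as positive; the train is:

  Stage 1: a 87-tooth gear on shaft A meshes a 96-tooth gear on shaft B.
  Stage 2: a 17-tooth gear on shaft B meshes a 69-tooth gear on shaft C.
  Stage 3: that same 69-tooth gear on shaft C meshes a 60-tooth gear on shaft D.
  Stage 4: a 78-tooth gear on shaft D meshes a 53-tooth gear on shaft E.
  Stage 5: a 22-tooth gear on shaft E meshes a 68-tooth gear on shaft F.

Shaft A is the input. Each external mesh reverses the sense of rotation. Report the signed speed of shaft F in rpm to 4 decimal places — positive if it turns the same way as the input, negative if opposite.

-139.7412 rpm (opposite to input, |ω| = 139.7412 rpm)

Stage 1 [87T→96T]: ω = 1143.0000×87/96 = 1035.8438 rpm, dir flips to −; running = −1035.8438
Stage 2 [17T→69T]: ω = 1035.8438×17/69 = 255.2079 rpm, dir flips to +; running = +255.2079
Stage 3 [69T→60T]: ω = 255.2079×69/60 = 293.4891 rpm, dir flips to −; running = −293.4891
Stage 4 [78T→53T]: ω = 293.4891×78/53 = 431.9273 rpm, dir flips to +; running = +431.9273
Stage 5 [22T→68T]: ω = 431.9273×22/68 = 139.7412 rpm, dir flips to −; running = −139.7412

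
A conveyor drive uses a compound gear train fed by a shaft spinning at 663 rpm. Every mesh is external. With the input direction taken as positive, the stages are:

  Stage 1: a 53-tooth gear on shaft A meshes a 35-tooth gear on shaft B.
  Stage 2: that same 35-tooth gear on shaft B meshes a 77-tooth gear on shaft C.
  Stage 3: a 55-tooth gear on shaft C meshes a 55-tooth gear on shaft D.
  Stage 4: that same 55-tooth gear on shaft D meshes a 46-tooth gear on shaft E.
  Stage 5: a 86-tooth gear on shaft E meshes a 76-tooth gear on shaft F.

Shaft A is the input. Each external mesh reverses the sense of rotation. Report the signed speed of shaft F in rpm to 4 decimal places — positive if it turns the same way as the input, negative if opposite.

Stage 1 [53T→35T]: ω = 663.0000×53/35 = 1003.9714 rpm, dir flips to −; running = −1003.9714
Stage 2 [35T→77T]: ω = 1003.9714×35/77 = 456.3506 rpm, dir flips to +; running = +456.3506
Stage 3 [55T→55T]: ω = 456.3506×55/55 = 456.3506 rpm, dir flips to −; running = −456.3506
Stage 4 [55T→46T]: ω = 456.3506×55/46 = 545.6366 rpm, dir flips to +; running = +545.6366
Stage 5 [86T→76T]: ω = 545.6366×86/76 = 617.4309 rpm, dir flips to −; running = −617.4309

-617.4309 rpm (opposite to input, |ω| = 617.4309 rpm)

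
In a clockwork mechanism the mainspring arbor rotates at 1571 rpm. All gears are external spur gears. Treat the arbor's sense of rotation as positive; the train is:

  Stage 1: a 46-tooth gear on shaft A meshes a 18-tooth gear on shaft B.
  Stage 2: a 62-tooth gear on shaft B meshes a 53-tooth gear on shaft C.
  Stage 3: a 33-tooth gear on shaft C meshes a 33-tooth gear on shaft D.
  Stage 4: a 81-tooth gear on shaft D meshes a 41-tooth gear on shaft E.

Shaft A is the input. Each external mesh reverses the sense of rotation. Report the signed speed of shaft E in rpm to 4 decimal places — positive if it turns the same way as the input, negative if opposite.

+9278.5154 rpm (same as input, |ω| = 9278.5154 rpm)

Stage 1 [46T→18T]: ω = 1571.0000×46/18 = 4014.7778 rpm, dir flips to −; running = −4014.7778
Stage 2 [62T→53T]: ω = 4014.7778×62/53 = 4696.5325 rpm, dir flips to +; running = +4696.5325
Stage 3 [33T→33T]: ω = 4696.5325×33/33 = 4696.5325 rpm, dir flips to −; running = −4696.5325
Stage 4 [81T→41T]: ω = 4696.5325×81/41 = 9278.5154 rpm, dir flips to +; running = +9278.5154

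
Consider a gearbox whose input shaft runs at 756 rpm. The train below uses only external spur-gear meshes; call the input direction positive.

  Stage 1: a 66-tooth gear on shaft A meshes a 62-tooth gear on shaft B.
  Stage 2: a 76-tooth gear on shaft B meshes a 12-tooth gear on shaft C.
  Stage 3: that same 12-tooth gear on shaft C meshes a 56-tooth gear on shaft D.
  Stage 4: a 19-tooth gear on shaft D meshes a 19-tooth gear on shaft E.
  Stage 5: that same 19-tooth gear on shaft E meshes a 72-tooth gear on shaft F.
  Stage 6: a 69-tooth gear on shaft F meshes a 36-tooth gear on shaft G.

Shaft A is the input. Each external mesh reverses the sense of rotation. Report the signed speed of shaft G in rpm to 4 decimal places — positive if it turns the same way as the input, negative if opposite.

+552.4173 rpm (same as input, |ω| = 552.4173 rpm)

Stage 1 [66T→62T]: ω = 756.0000×66/62 = 804.7742 rpm, dir flips to −; running = −804.7742
Stage 2 [76T→12T]: ω = 804.7742×76/12 = 5096.9032 rpm, dir flips to +; running = +5096.9032
Stage 3 [12T→56T]: ω = 5096.9032×12/56 = 1092.1935 rpm, dir flips to −; running = −1092.1935
Stage 4 [19T→19T]: ω = 1092.1935×19/19 = 1092.1935 rpm, dir flips to +; running = +1092.1935
Stage 5 [19T→72T]: ω = 1092.1935×19/72 = 288.2177 rpm, dir flips to −; running = −288.2177
Stage 6 [69T→36T]: ω = 288.2177×69/36 = 552.4173 rpm, dir flips to +; running = +552.4173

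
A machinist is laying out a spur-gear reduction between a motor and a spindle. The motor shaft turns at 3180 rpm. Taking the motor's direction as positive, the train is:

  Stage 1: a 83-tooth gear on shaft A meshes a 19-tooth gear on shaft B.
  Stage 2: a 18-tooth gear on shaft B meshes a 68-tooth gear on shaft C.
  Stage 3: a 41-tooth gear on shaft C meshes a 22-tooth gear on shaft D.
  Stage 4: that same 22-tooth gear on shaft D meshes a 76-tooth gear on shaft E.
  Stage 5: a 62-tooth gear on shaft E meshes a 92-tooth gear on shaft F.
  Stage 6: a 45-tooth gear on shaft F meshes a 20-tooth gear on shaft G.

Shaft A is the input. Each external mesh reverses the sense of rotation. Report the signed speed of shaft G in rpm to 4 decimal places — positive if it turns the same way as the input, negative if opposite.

+3007.9586 rpm (same as input, |ω| = 3007.9586 rpm)

Stage 1 [83T→19T]: ω = 3180.0000×83/19 = 13891.5789 rpm, dir flips to −; running = −13891.5789
Stage 2 [18T→68T]: ω = 13891.5789×18/68 = 3677.1827 rpm, dir flips to +; running = +3677.1827
Stage 3 [41T→22T]: ω = 3677.1827×41/22 = 6852.9313 rpm, dir flips to −; running = −6852.9313
Stage 4 [22T→76T]: ω = 6852.9313×22/76 = 1983.7433 rpm, dir flips to +; running = +1983.7433
Stage 5 [62T→92T]: ω = 1983.7433×62/92 = 1336.8705 rpm, dir flips to −; running = −1336.8705
Stage 6 [45T→20T]: ω = 1336.8705×45/20 = 3007.9586 rpm, dir flips to +; running = +3007.9586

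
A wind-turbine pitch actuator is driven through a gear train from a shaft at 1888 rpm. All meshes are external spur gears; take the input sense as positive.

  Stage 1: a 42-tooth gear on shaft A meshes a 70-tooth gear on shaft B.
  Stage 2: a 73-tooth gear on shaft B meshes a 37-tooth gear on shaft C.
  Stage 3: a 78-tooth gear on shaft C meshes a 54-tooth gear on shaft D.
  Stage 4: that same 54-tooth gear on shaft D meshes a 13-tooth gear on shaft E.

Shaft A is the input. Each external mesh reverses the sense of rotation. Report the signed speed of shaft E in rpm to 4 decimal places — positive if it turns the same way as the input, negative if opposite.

Stage 1 [42T→70T]: ω = 1888.0000×42/70 = 1132.8000 rpm, dir flips to −; running = −1132.8000
Stage 2 [73T→37T]: ω = 1132.8000×73/37 = 2234.9838 rpm, dir flips to +; running = +2234.9838
Stage 3 [78T→54T]: ω = 2234.9838×78/54 = 3228.3099 rpm, dir flips to −; running = −3228.3099
Stage 4 [54T→13T]: ω = 3228.3099×54/13 = 13409.9027 rpm, dir flips to +; running = +13409.9027

+13409.9027 rpm (same as input, |ω| = 13409.9027 rpm)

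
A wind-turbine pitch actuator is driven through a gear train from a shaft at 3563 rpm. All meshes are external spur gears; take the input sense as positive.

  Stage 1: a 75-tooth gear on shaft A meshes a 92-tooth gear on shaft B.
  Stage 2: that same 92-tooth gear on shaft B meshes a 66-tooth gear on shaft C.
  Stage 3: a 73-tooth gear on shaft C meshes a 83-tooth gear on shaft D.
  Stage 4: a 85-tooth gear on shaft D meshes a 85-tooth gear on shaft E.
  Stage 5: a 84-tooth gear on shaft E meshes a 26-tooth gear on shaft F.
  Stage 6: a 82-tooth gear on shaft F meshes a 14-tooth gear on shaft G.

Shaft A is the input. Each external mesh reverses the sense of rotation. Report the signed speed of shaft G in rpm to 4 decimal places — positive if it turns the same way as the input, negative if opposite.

+67385.9992 rpm (same as input, |ω| = 67385.9992 rpm)

Stage 1 [75T→92T]: ω = 3563.0000×75/92 = 2904.6196 rpm, dir flips to −; running = −2904.6196
Stage 2 [92T→66T]: ω = 2904.6196×92/66 = 4048.8636 rpm, dir flips to +; running = +4048.8636
Stage 3 [73T→83T]: ω = 4048.8636×73/83 = 3561.0487 rpm, dir flips to −; running = −3561.0487
Stage 4 [85T→85T]: ω = 3561.0487×85/85 = 3561.0487 rpm, dir flips to +; running = +3561.0487
Stage 5 [84T→26T]: ω = 3561.0487×84/26 = 11504.9267 rpm, dir flips to −; running = −11504.9267
Stage 6 [82T→14T]: ω = 11504.9267×82/14 = 67385.9992 rpm, dir flips to +; running = +67385.9992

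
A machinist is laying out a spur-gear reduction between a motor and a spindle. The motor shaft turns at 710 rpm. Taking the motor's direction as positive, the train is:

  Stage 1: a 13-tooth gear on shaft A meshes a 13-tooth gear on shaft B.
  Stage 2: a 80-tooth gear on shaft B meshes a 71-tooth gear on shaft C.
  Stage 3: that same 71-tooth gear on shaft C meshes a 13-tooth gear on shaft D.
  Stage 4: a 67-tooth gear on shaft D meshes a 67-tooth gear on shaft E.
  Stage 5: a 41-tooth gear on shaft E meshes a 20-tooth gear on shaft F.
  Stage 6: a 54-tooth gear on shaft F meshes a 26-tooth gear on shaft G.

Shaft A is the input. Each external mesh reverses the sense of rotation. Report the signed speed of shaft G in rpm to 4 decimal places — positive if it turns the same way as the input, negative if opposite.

+18602.8402 rpm (same as input, |ω| = 18602.8402 rpm)

Stage 1 [13T→13T]: ω = 710.0000×13/13 = 710.0000 rpm, dir flips to −; running = −710.0000
Stage 2 [80T→71T]: ω = 710.0000×80/71 = 800.0000 rpm, dir flips to +; running = +800.0000
Stage 3 [71T→13T]: ω = 800.0000×71/13 = 4369.2308 rpm, dir flips to −; running = −4369.2308
Stage 4 [67T→67T]: ω = 4369.2308×67/67 = 4369.2308 rpm, dir flips to +; running = +4369.2308
Stage 5 [41T→20T]: ω = 4369.2308×41/20 = 8956.9231 rpm, dir flips to −; running = −8956.9231
Stage 6 [54T→26T]: ω = 8956.9231×54/26 = 18602.8402 rpm, dir flips to +; running = +18602.8402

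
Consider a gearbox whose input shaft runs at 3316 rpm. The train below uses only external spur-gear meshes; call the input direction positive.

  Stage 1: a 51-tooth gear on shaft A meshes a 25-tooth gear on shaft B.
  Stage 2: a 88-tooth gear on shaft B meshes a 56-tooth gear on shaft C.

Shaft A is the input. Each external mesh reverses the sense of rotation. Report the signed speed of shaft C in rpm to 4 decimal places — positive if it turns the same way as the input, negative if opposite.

+10630.1486 rpm (same as input, |ω| = 10630.1486 rpm)

Stage 1 [51T→25T]: ω = 3316.0000×51/25 = 6764.6400 rpm, dir flips to −; running = −6764.6400
Stage 2 [88T→56T]: ω = 6764.6400×88/56 = 10630.1486 rpm, dir flips to +; running = +10630.1486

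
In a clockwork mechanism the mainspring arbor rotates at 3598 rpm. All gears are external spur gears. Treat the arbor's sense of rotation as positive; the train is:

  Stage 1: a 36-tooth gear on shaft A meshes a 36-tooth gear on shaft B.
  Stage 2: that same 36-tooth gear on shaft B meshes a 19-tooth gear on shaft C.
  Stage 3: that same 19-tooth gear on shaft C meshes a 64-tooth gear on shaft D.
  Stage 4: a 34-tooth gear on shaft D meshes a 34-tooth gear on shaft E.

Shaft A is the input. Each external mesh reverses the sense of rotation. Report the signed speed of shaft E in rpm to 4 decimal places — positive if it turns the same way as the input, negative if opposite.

Stage 1 [36T→36T]: ω = 3598.0000×36/36 = 3598.0000 rpm, dir flips to −; running = −3598.0000
Stage 2 [36T→19T]: ω = 3598.0000×36/19 = 6817.2632 rpm, dir flips to +; running = +6817.2632
Stage 3 [19T→64T]: ω = 6817.2632×19/64 = 2023.8750 rpm, dir flips to −; running = −2023.8750
Stage 4 [34T→34T]: ω = 2023.8750×34/34 = 2023.8750 rpm, dir flips to +; running = +2023.8750

+2023.8750 rpm (same as input, |ω| = 2023.8750 rpm)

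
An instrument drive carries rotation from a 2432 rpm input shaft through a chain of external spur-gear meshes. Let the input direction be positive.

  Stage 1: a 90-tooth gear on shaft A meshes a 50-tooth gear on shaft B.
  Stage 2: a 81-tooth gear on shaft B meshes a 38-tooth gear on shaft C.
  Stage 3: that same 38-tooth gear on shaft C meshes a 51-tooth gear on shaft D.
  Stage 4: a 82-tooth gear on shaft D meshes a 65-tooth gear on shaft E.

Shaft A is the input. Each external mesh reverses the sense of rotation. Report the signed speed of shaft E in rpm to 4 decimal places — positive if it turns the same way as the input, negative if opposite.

Stage 1 [90T→50T]: ω = 2432.0000×90/50 = 4377.6000 rpm, dir flips to −; running = −4377.6000
Stage 2 [81T→38T]: ω = 4377.6000×81/38 = 9331.2000 rpm, dir flips to +; running = +9331.2000
Stage 3 [38T→51T]: ω = 9331.2000×38/51 = 6952.6588 rpm, dir flips to −; running = −6952.6588
Stage 4 [82T→65T]: ω = 6952.6588×82/65 = 8771.0465 rpm, dir flips to +; running = +8771.0465

+8771.0465 rpm (same as input, |ω| = 8771.0465 rpm)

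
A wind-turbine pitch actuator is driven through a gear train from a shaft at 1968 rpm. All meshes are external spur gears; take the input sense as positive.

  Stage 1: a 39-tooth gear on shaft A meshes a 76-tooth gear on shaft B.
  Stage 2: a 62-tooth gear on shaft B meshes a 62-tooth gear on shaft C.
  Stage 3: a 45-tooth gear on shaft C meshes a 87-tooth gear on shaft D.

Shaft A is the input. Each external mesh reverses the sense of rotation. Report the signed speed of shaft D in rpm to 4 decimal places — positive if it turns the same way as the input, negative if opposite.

-522.3593 rpm (opposite to input, |ω| = 522.3593 rpm)

Stage 1 [39T→76T]: ω = 1968.0000×39/76 = 1009.8947 rpm, dir flips to −; running = −1009.8947
Stage 2 [62T→62T]: ω = 1009.8947×62/62 = 1009.8947 rpm, dir flips to +; running = +1009.8947
Stage 3 [45T→87T]: ω = 1009.8947×45/87 = 522.3593 rpm, dir flips to −; running = −522.3593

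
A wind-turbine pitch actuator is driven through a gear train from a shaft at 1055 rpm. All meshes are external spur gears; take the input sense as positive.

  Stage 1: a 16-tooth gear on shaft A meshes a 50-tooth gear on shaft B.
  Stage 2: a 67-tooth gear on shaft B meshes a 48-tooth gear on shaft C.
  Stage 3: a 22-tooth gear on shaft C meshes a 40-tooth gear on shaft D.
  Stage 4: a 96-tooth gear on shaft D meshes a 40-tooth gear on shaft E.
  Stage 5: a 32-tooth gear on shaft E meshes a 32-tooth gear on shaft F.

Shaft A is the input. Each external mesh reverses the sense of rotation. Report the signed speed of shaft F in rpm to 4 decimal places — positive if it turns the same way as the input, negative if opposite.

Stage 1 [16T→50T]: ω = 1055.0000×16/50 = 337.6000 rpm, dir flips to −; running = −337.6000
Stage 2 [67T→48T]: ω = 337.6000×67/48 = 471.2333 rpm, dir flips to +; running = +471.2333
Stage 3 [22T→40T]: ω = 471.2333×22/40 = 259.1783 rpm, dir flips to −; running = −259.1783
Stage 4 [96T→40T]: ω = 259.1783×96/40 = 622.0280 rpm, dir flips to +; running = +622.0280
Stage 5 [32T→32T]: ω = 622.0280×32/32 = 622.0280 rpm, dir flips to −; running = −622.0280

-622.0280 rpm (opposite to input, |ω| = 622.0280 rpm)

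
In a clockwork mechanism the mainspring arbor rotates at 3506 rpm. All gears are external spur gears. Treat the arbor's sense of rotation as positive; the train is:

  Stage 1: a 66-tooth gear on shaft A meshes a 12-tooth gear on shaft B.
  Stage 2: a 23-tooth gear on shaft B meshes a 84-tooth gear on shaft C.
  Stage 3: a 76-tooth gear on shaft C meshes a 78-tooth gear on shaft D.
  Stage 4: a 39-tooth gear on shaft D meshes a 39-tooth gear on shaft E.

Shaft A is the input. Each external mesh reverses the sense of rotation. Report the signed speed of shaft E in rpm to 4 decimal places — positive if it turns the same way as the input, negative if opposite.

+5144.4878 rpm (same as input, |ω| = 5144.4878 rpm)

Stage 1 [66T→12T]: ω = 3506.0000×66/12 = 19283.0000 rpm, dir flips to −; running = −19283.0000
Stage 2 [23T→84T]: ω = 19283.0000×23/84 = 5279.8690 rpm, dir flips to +; running = +5279.8690
Stage 3 [76T→78T]: ω = 5279.8690×76/78 = 5144.4878 rpm, dir flips to −; running = −5144.4878
Stage 4 [39T→39T]: ω = 5144.4878×39/39 = 5144.4878 rpm, dir flips to +; running = +5144.4878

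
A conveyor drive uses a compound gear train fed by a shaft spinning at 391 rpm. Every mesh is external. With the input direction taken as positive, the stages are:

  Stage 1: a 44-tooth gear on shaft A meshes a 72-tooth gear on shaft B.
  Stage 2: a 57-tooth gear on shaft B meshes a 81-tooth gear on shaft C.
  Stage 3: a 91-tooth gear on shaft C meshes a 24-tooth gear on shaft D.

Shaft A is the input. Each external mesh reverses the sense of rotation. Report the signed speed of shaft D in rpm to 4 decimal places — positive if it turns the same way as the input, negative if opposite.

Stage 1 [44T→72T]: ω = 391.0000×44/72 = 238.9444 rpm, dir flips to −; running = −238.9444
Stage 2 [57T→81T]: ω = 238.9444×57/81 = 168.1461 rpm, dir flips to +; running = +168.1461
Stage 3 [91T→24T]: ω = 168.1461×91/24 = 637.5539 rpm, dir flips to −; running = −637.5539

-637.5539 rpm (opposite to input, |ω| = 637.5539 rpm)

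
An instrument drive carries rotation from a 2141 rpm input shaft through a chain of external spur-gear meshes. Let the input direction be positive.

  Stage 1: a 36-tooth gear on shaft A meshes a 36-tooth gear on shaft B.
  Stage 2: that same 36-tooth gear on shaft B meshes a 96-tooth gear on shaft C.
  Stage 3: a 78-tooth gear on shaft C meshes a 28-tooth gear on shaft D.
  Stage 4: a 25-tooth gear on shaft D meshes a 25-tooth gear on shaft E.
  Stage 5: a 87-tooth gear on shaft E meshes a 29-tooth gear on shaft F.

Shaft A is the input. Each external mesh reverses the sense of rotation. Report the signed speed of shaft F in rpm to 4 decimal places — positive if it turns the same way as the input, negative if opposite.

Stage 1 [36T→36T]: ω = 2141.0000×36/36 = 2141.0000 rpm, dir flips to −; running = −2141.0000
Stage 2 [36T→96T]: ω = 2141.0000×36/96 = 802.8750 rpm, dir flips to +; running = +802.8750
Stage 3 [78T→28T]: ω = 802.8750×78/28 = 2236.5804 rpm, dir flips to −; running = −2236.5804
Stage 4 [25T→25T]: ω = 2236.5804×25/25 = 2236.5804 rpm, dir flips to +; running = +2236.5804
Stage 5 [87T→29T]: ω = 2236.5804×87/29 = 6709.7411 rpm, dir flips to −; running = −6709.7411

-6709.7411 rpm (opposite to input, |ω| = 6709.7411 rpm)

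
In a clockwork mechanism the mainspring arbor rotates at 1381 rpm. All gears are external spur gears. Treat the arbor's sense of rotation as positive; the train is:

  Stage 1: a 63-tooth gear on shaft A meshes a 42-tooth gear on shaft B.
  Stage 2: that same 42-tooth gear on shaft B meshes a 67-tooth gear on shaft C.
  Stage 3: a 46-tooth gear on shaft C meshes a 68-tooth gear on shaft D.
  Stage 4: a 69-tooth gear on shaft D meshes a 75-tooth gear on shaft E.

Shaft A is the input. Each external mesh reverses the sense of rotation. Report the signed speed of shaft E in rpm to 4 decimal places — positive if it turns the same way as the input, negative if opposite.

+808.1578 rpm (same as input, |ω| = 808.1578 rpm)

Stage 1 [63T→42T]: ω = 1381.0000×63/42 = 2071.5000 rpm, dir flips to −; running = −2071.5000
Stage 2 [42T→67T]: ω = 2071.5000×42/67 = 1298.5522 rpm, dir flips to +; running = +1298.5522
Stage 3 [46T→68T]: ω = 1298.5522×46/68 = 878.4324 rpm, dir flips to −; running = −878.4324
Stage 4 [69T→75T]: ω = 878.4324×69/75 = 808.1578 rpm, dir flips to +; running = +808.1578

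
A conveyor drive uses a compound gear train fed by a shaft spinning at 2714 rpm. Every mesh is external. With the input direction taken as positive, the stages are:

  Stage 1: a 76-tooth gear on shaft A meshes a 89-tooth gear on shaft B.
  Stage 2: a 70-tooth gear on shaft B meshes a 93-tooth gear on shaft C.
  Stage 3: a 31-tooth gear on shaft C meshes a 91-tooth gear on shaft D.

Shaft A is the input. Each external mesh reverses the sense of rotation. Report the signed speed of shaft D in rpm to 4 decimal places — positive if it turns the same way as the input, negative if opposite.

-594.2495 rpm (opposite to input, |ω| = 594.2495 rpm)

Stage 1 [76T→89T]: ω = 2714.0000×76/89 = 2317.5730 rpm, dir flips to −; running = −2317.5730
Stage 2 [70T→93T]: ω = 2317.5730×70/93 = 1744.4098 rpm, dir flips to +; running = +1744.4098
Stage 3 [31T→91T]: ω = 1744.4098×31/91 = 594.2495 rpm, dir flips to −; running = −594.2495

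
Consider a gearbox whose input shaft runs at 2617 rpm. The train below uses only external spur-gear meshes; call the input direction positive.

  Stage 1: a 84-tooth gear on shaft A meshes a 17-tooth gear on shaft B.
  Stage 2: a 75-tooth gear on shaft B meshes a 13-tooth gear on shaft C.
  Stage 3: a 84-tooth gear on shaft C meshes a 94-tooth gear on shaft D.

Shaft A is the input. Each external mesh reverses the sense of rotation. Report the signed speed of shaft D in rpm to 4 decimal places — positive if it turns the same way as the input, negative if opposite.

-66665.8515 rpm (opposite to input, |ω| = 66665.8515 rpm)

Stage 1 [84T→17T]: ω = 2617.0000×84/17 = 12931.0588 rpm, dir flips to −; running = −12931.0588
Stage 2 [75T→13T]: ω = 12931.0588×75/13 = 74602.2624 rpm, dir flips to +; running = +74602.2624
Stage 3 [84T→94T]: ω = 74602.2624×84/94 = 66665.8515 rpm, dir flips to −; running = −66665.8515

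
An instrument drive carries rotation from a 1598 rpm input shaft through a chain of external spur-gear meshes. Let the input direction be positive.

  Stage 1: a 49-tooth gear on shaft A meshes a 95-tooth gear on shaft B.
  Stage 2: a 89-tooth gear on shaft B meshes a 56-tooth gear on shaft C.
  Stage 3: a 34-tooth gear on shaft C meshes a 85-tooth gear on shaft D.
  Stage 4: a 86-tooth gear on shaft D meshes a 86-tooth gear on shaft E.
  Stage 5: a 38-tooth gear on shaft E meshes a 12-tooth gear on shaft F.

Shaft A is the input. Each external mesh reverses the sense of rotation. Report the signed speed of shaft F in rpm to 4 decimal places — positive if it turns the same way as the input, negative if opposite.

-1659.2567 rpm (opposite to input, |ω| = 1659.2567 rpm)

Stage 1 [49T→95T]: ω = 1598.0000×49/95 = 824.2316 rpm, dir flips to −; running = −824.2316
Stage 2 [89T→56T]: ω = 824.2316×89/56 = 1309.9395 rpm, dir flips to +; running = +1309.9395
Stage 3 [34T→85T]: ω = 1309.9395×34/85 = 523.9758 rpm, dir flips to −; running = −523.9758
Stage 4 [86T→86T]: ω = 523.9758×86/86 = 523.9758 rpm, dir flips to +; running = +523.9758
Stage 5 [38T→12T]: ω = 523.9758×38/12 = 1659.2567 rpm, dir flips to −; running = −1659.2567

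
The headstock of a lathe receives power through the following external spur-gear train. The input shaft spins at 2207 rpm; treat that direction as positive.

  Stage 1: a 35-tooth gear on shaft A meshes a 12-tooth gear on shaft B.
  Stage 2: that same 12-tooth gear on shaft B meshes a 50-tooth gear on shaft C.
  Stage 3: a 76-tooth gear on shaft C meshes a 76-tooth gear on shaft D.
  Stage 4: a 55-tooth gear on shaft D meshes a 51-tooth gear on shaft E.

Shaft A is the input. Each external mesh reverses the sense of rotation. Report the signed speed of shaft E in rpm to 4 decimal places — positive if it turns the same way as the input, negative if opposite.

+1666.0686 rpm (same as input, |ω| = 1666.0686 rpm)

Stage 1 [35T→12T]: ω = 2207.0000×35/12 = 6437.0833 rpm, dir flips to −; running = −6437.0833
Stage 2 [12T→50T]: ω = 6437.0833×12/50 = 1544.9000 rpm, dir flips to +; running = +1544.9000
Stage 3 [76T→76T]: ω = 1544.9000×76/76 = 1544.9000 rpm, dir flips to −; running = −1544.9000
Stage 4 [55T→51T]: ω = 1544.9000×55/51 = 1666.0686 rpm, dir flips to +; running = +1666.0686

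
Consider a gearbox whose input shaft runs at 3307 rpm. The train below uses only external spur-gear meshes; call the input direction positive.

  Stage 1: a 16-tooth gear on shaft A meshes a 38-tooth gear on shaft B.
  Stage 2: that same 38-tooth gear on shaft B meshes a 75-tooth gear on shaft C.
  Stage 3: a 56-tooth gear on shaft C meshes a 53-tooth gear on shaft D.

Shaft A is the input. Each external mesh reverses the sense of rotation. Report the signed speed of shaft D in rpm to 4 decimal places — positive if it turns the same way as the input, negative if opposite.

-745.4269 rpm (opposite to input, |ω| = 745.4269 rpm)

Stage 1 [16T→38T]: ω = 3307.0000×16/38 = 1392.4211 rpm, dir flips to −; running = −1392.4211
Stage 2 [38T→75T]: ω = 1392.4211×38/75 = 705.4933 rpm, dir flips to +; running = +705.4933
Stage 3 [56T→53T]: ω = 705.4933×56/53 = 745.4269 rpm, dir flips to −; running = −745.4269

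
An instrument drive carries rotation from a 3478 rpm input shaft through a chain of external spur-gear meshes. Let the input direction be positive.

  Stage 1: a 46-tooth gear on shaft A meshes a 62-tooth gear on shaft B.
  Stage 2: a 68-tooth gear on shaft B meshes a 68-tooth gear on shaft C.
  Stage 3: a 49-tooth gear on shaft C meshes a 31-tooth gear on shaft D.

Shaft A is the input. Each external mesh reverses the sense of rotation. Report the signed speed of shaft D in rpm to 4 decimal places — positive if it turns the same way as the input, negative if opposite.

-4078.7784 rpm (opposite to input, |ω| = 4078.7784 rpm)

Stage 1 [46T→62T]: ω = 3478.0000×46/62 = 2580.4516 rpm, dir flips to −; running = −2580.4516
Stage 2 [68T→68T]: ω = 2580.4516×68/68 = 2580.4516 rpm, dir flips to +; running = +2580.4516
Stage 3 [49T→31T]: ω = 2580.4516×49/31 = 4078.7784 rpm, dir flips to −; running = −4078.7784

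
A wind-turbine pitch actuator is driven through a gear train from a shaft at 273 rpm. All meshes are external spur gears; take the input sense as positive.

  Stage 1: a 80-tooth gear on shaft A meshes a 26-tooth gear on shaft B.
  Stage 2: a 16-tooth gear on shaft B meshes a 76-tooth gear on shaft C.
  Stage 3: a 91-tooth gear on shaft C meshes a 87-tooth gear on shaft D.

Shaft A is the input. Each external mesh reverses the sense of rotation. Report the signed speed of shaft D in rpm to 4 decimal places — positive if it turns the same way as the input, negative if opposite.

-184.9728 rpm (opposite to input, |ω| = 184.9728 rpm)

Stage 1 [80T→26T]: ω = 273.0000×80/26 = 840.0000 rpm, dir flips to −; running = −840.0000
Stage 2 [16T→76T]: ω = 840.0000×16/76 = 176.8421 rpm, dir flips to +; running = +176.8421
Stage 3 [91T→87T]: ω = 176.8421×91/87 = 184.9728 rpm, dir flips to −; running = −184.9728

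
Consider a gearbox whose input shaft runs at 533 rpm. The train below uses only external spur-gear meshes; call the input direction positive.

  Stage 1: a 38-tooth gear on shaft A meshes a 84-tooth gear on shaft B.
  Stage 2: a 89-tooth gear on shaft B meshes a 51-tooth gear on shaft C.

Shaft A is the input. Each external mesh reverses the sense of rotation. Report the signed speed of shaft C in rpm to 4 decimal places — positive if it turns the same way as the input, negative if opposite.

Stage 1 [38T→84T]: ω = 533.0000×38/84 = 241.1190 rpm, dir flips to −; running = −241.1190
Stage 2 [89T→51T]: ω = 241.1190×89/51 = 420.7764 rpm, dir flips to +; running = +420.7764

+420.7764 rpm (same as input, |ω| = 420.7764 rpm)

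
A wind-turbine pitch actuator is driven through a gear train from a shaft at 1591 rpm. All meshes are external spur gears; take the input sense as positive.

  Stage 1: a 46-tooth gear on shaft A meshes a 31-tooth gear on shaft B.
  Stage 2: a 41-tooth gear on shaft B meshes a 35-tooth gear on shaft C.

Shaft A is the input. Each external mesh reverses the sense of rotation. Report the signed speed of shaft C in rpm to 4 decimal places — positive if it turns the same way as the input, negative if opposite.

Stage 1 [46T→31T]: ω = 1591.0000×46/31 = 2360.8387 rpm, dir flips to −; running = −2360.8387
Stage 2 [41T→35T]: ω = 2360.8387×41/35 = 2765.5539 rpm, dir flips to +; running = +2765.5539

+2765.5539 rpm (same as input, |ω| = 2765.5539 rpm)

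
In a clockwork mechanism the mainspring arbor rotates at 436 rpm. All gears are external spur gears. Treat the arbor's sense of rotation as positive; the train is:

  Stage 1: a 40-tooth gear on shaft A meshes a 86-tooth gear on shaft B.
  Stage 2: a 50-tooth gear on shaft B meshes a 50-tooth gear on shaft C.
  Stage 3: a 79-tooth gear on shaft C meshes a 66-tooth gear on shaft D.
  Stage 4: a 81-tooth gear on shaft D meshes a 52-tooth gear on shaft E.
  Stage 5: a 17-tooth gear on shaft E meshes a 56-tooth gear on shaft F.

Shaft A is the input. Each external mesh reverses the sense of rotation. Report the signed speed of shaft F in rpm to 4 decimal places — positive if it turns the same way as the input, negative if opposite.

-114.7820 rpm (opposite to input, |ω| = 114.7820 rpm)

Stage 1 [40T→86T]: ω = 436.0000×40/86 = 202.7907 rpm, dir flips to −; running = −202.7907
Stage 2 [50T→50T]: ω = 202.7907×50/50 = 202.7907 rpm, dir flips to +; running = +202.7907
Stage 3 [79T→66T]: ω = 202.7907×79/66 = 242.7343 rpm, dir flips to −; running = −242.7343
Stage 4 [81T→52T]: ω = 242.7343×81/52 = 378.1054 rpm, dir flips to +; running = +378.1054
Stage 5 [17T→56T]: ω = 378.1054×17/56 = 114.7820 rpm, dir flips to −; running = −114.7820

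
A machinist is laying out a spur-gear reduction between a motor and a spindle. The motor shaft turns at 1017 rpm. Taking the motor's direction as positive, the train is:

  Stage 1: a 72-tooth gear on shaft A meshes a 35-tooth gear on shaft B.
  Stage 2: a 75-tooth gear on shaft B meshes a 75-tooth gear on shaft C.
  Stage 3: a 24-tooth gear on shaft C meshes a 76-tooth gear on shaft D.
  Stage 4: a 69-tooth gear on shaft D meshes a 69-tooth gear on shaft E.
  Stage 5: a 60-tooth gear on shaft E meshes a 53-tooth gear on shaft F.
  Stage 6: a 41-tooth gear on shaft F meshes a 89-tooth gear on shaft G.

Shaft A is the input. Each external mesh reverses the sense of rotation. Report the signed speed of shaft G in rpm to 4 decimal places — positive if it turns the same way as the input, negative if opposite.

Stage 1 [72T→35T]: ω = 1017.0000×72/35 = 2092.1143 rpm, dir flips to −; running = −2092.1143
Stage 2 [75T→75T]: ω = 2092.1143×75/75 = 2092.1143 rpm, dir flips to +; running = +2092.1143
Stage 3 [24T→76T]: ω = 2092.1143×24/76 = 660.6677 rpm, dir flips to −; running = −660.6677
Stage 4 [69T→69T]: ω = 660.6677×69/69 = 660.6677 rpm, dir flips to +; running = +660.6677
Stage 5 [60T→53T]: ω = 660.6677×60/53 = 747.9257 rpm, dir flips to −; running = −747.9257
Stage 6 [41T→89T]: ω = 747.9257×41/89 = 344.5500 rpm, dir flips to +; running = +344.5500

+344.5500 rpm (same as input, |ω| = 344.5500 rpm)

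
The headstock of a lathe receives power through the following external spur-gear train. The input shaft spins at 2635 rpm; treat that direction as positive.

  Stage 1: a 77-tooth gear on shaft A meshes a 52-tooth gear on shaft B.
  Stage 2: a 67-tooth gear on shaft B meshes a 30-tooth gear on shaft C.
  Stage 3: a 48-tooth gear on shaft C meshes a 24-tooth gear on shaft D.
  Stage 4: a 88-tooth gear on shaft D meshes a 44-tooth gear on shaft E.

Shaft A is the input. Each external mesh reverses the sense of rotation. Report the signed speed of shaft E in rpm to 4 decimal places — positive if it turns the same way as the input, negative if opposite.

+34856.3205 rpm (same as input, |ω| = 34856.3205 rpm)

Stage 1 [77T→52T]: ω = 2635.0000×77/52 = 3901.8269 rpm, dir flips to −; running = −3901.8269
Stage 2 [67T→30T]: ω = 3901.8269×67/30 = 8714.0801 rpm, dir flips to +; running = +8714.0801
Stage 3 [48T→24T]: ω = 8714.0801×48/24 = 17428.1603 rpm, dir flips to −; running = −17428.1603
Stage 4 [88T→44T]: ω = 17428.1603×88/44 = 34856.3205 rpm, dir flips to +; running = +34856.3205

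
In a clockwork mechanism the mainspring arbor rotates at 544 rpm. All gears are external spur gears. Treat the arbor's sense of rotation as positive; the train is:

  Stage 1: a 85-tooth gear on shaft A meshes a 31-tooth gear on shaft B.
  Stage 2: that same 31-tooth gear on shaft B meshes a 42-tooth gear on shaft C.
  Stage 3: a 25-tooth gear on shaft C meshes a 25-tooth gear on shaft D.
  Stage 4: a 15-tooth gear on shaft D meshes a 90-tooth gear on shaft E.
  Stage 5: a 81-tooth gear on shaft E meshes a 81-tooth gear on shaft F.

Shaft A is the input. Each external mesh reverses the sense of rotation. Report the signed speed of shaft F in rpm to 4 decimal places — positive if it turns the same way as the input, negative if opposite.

Stage 1 [85T→31T]: ω = 544.0000×85/31 = 1491.6129 rpm, dir flips to −; running = −1491.6129
Stage 2 [31T→42T]: ω = 1491.6129×31/42 = 1100.9524 rpm, dir flips to +; running = +1100.9524
Stage 3 [25T→25T]: ω = 1100.9524×25/25 = 1100.9524 rpm, dir flips to −; running = −1100.9524
Stage 4 [15T→90T]: ω = 1100.9524×15/90 = 183.4921 rpm, dir flips to +; running = +183.4921
Stage 5 [81T→81T]: ω = 183.4921×81/81 = 183.4921 rpm, dir flips to −; running = −183.4921

-183.4921 rpm (opposite to input, |ω| = 183.4921 rpm)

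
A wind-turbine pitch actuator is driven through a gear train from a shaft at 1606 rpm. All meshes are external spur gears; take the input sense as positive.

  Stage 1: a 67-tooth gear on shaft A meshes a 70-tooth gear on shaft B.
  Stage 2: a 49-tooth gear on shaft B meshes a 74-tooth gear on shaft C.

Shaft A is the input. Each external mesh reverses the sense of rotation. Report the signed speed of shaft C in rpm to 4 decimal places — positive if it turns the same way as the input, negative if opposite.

+1017.8568 rpm (same as input, |ω| = 1017.8568 rpm)

Stage 1 [67T→70T]: ω = 1606.0000×67/70 = 1537.1714 rpm, dir flips to −; running = −1537.1714
Stage 2 [49T→74T]: ω = 1537.1714×49/74 = 1017.8568 rpm, dir flips to +; running = +1017.8568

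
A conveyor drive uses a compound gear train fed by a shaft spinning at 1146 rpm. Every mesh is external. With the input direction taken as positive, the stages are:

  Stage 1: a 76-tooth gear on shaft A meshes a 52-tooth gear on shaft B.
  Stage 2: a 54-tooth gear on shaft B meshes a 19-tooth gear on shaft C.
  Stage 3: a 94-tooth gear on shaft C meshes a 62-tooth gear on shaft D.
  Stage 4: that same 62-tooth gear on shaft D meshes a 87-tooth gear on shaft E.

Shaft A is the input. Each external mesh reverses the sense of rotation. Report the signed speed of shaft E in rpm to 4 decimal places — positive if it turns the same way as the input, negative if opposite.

Stage 1 [76T→52T]: ω = 1146.0000×76/52 = 1674.9231 rpm, dir flips to −; running = −1674.9231
Stage 2 [54T→19T]: ω = 1674.9231×54/19 = 4760.3077 rpm, dir flips to +; running = +4760.3077
Stage 3 [94T→62T]: ω = 4760.3077×94/62 = 7217.2407 rpm, dir flips to −; running = −7217.2407
Stage 4 [62T→87T]: ω = 7217.2407×62/87 = 5143.3210 rpm, dir flips to +; running = +5143.3210

+5143.3210 rpm (same as input, |ω| = 5143.3210 rpm)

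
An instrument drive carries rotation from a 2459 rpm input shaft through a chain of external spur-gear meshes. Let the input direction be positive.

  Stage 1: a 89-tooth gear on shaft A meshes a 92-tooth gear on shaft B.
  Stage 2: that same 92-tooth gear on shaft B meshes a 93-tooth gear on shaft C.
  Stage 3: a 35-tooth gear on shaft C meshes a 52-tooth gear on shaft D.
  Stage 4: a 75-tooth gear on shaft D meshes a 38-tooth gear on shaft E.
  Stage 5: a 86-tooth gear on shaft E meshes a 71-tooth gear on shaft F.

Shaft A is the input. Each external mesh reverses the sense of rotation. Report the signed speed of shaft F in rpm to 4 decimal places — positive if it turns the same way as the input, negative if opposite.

-3786.5880 rpm (opposite to input, |ω| = 3786.5880 rpm)

Stage 1 [89T→92T]: ω = 2459.0000×89/92 = 2378.8152 rpm, dir flips to −; running = −2378.8152
Stage 2 [92T→93T]: ω = 2378.8152×92/93 = 2353.2366 rpm, dir flips to +; running = +2353.2366
Stage 3 [35T→52T]: ω = 2353.2366×35/52 = 1583.9092 rpm, dir flips to −; running = −1583.9092
Stage 4 [75T→38T]: ω = 1583.9092×75/38 = 3126.1366 rpm, dir flips to +; running = +3126.1366
Stage 5 [86T→71T]: ω = 3126.1366×86/71 = 3786.5880 rpm, dir flips to −; running = −3786.5880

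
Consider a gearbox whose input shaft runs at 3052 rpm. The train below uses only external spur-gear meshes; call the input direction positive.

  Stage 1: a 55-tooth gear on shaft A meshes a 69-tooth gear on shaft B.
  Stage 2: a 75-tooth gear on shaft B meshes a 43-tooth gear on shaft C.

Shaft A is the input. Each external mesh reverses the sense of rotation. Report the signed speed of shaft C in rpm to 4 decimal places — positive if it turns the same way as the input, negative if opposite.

+4243.1749 rpm (same as input, |ω| = 4243.1749 rpm)

Stage 1 [55T→69T]: ω = 3052.0000×55/69 = 2432.7536 rpm, dir flips to −; running = −2432.7536
Stage 2 [75T→43T]: ω = 2432.7536×75/43 = 4243.1749 rpm, dir flips to +; running = +4243.1749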